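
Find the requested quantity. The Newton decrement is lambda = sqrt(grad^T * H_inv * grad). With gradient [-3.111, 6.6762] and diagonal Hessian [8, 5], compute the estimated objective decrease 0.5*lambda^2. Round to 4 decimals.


Step 1: H is diagonal, so H^(-1) * g = [-0.3889, 1.3352].
Step 2: g^T H^(-1) g = sum_i g_i^2 / H_ii
  = (-3.111)^2/8 + (6.6762)^2/5
  = 1.2098 + 8.9143 = 10.1241
Step 3: Objective decrease = 0.5 * g^T H^(-1) g = 5.0621


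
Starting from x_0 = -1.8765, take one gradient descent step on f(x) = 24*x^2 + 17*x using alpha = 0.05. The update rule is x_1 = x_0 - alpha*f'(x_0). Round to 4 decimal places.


We compute the gradient at x_0 and apply the update.
f'(x) = 48*x + 17
f'(-1.8765) = 48*-1.8765 + 17 = -73.072
x_1 = -1.8765 - 0.05*-73.072 = 1.7771


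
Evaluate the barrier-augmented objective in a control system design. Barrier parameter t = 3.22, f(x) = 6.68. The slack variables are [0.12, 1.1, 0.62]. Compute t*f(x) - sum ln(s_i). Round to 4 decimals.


Step 1: Compute log-barrier.
ln values: [-2.1203, 0.0953, -0.478]
phi = -(-2.1203 + 0.0953 - 0.478) = 2.503
Step 2: Compute augmented objective.
t*f(x) = 3.22*6.68 = 21.5096
Total = 21.5096 + 2.503 = 24.0126


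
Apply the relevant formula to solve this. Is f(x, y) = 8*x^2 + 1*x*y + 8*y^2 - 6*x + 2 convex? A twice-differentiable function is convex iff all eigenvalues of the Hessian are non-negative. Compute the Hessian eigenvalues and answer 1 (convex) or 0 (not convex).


The Hessian of f(x,y) = 8*x^2 + 1*x*y + 8*y^2 - 6*x + 2 is:
H = [[16, 1], [1, 16]]
Trace = 16 + 16 = 32
Determinant = 16*16 - (1)^2 = 255
Discriminant = (32)^2 - 4*255 = 4.0
Eigenvalues: lambda_1 = 15.0, lambda_2 = 17.0
The function is convex.

1


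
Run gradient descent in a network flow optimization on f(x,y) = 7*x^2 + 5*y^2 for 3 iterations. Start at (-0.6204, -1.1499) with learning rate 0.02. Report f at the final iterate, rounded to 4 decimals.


Gradient descent on f(x,y) = 7*x^2 + 5*y^2.
Starting point: (-0.6204, -1.1499), alpha = 0.02
Step 1: grad_x = 2*7*-0.6204 = -8.6856, grad_y = 2*5*-1.1499 = -11.499
  x_1 = -0.6204 - 0.02*-8.6856 = -0.4467
  y_1 = -1.1499 - 0.02*-11.499 = -0.9199
Step 2: grad_x = 2*7*-0.4467 = -6.2536, grad_y = 2*5*-0.9199 = -9.1992
  x_2 = -0.4467 - 0.02*-6.2536 = -0.3216
  y_2 = -0.9199 - 0.02*-9.1992 = -0.7359
Step 3: grad_x = 2*7*-0.3216 = -4.5026, grad_y = 2*5*-0.7359 = -7.3594
  x_3 = -0.3216 - 0.02*-4.5026 = -0.2316
  y_3 = -0.7359 - 0.02*-7.3594 = -0.5887
f(-0.2316, -0.5887) = 7*(-0.2316)^2 + 5*(-0.5887)^2 = 2.1085


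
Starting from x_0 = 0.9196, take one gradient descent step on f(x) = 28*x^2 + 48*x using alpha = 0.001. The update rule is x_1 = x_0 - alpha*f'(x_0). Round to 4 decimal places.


We compute the gradient at x_0 and apply the update.
f'(x) = 56*x + 48
f'(0.9196) = 56*0.9196 + 48 = 99.4976
x_1 = 0.9196 - 0.001*99.4976 = 0.8201


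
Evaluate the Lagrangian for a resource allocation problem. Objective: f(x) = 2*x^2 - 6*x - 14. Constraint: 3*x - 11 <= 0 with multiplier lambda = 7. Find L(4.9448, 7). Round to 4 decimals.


Step 1: Evaluate f(x).
f(4.9448) = 2*4.9448^2 - 6*4.9448 - 14 = 5.2333
Step 2: Evaluate g(x).
g(4.9448) = 3*4.9448 - 11 = 3.8344
Step 3: Compute Lagrangian.
L = 5.2333 + 7*3.8344 = 32.0741


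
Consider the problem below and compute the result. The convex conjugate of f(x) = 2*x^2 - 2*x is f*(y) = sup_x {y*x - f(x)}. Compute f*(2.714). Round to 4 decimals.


f*(y) = sup_x {y*x - a*x^2 - b*x} = sup_x {(y-b)*x - a*x^2}
FOC: (y - b) - 2a*x = 0 => x* = (y - b)/(2a)
x* = (2.714 + 2)/(2*2) = 1.1785
f*(2.714) = (y-b)^2/(4a) = (2.714 + 2)^2/(4*2)
= 22.2218/8 = 2.7777


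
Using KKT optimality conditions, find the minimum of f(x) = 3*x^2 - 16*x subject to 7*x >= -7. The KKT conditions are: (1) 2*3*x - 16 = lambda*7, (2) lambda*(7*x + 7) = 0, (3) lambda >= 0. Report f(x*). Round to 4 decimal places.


Step 1: Try lambda = 0 (constraint inactive).
Stationarity: 2*3*x - 16 = 0
x* = 16/(2*3) = 8/3 = 2.6667 (rounded; the exact value 8/3 is used below)
Check constraint: 7*2.6667 = 18.6669 >= -7 -- satisfied.
Step 2: Compute optimal value.
f(x*) = 3*(8/3)^2 - 16*(8/3) = -21.3333


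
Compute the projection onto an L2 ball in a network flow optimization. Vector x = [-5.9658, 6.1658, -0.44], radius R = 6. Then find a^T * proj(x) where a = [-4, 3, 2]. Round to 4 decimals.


Step 1: Compute ||x|| (intermediates to 6 decimals).
||x|| = sqrt((-5.9658)^2 + 6.1658^2 + (-0.44)^2) = 8.590778
Step 2: Project.
Since ||x|| > R, scale = R/||x|| = 6/8.590778 = 0.698423, proj(x) = scale * x
proj(x) = [-4.166652, 4.306337, -0.307306]
Step 3: Dot product.
a^T * proj(x) = -4*(-4.166652) + 3*4.306337 + 2*(-0.307306) = 28.971


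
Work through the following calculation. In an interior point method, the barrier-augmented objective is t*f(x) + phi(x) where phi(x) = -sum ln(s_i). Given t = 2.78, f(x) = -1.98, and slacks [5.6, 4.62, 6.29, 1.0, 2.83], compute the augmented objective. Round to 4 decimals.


Step 1: Compute log-barrier.
ln values: [1.7228, 1.5304, 1.839, 0.0, 1.0403]
phi = -(1.7228 + 1.5304 + 1.839 + 0.0 + 1.0403) = -6.1324
Step 2: Compute augmented objective.
t*f(x) = 2.78*-1.98 = -5.5044
Total = -5.5044 - 6.1324 = -11.6368


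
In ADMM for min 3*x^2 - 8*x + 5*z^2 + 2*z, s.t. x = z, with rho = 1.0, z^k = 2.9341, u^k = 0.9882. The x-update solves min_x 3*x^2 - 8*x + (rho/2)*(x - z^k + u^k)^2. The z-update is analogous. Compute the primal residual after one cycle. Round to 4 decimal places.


ADMM iteration with rho = 1.0, z^k = 2.9341, u^k = 0.9882
Step 1: x-update.
Minimize 3*x^2 - 8*x + (1.0/2)*(x - 2.9341 + 0.9882)^2
FOC: (2*3 + 1.0)*x = 8 + 1.0*(2.9341 - 0.9882)
x^{k+1} = 1.4208
Step 2: z-update.
Minimize 5*z^2 + 2*z + (1.0/2)*(1.4208 - z + 0.9882)^2
FOC: (2*5 + 1.0)*z = -2 + 1.0*(1.4208 + 0.9882)
z^{k+1} = 0.0372
Step 3: u-update.
u^{k+1} = 0.9882 + 1.4208 - 0.0372 = 2.3719
Step 4: Primal residual = |1.4208 - 0.0372| = 1.3837


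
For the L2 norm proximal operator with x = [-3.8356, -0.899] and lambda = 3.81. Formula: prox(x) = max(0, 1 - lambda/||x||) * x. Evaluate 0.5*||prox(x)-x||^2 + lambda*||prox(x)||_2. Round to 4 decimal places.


Step 1: Compute ||x||.
||x|| = 3.9395
Step 2: Compute scaling factor.
scale = max(0, 1 - 3.81/3.9395) = 0.0329
Step 3: prox(x) = [-0.1261, -0.0296]
||prox(x)|| = 0.1295
Step 4: Proximal objective.
0.5*||prox-x||^2 = 7.2581
lambda*||prox|| = 0.4934
Total = 7.7516


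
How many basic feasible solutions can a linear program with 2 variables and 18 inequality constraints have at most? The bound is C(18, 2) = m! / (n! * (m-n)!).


Each vertex corresponds to some choice of n active constraints out of m, so the number of vertices is at most C(m, n) = m! / (n!(m-n)!).
m = 18, n = 2
Numerator: 18 * 17
Denominator: 2! = 2
C(18, 2) = 153


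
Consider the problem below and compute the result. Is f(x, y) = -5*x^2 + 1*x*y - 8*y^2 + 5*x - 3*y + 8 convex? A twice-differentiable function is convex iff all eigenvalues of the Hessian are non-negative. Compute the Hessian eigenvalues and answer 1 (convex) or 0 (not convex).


The Hessian of f(x,y) = -5*x^2 + 1*x*y - 8*y^2 + 5*x - 3*y + 8 is:
H = [[-10, 1], [1, -16]]
Trace = -10 - 16 = -26
Determinant = -10*-16 - (1)^2 = 159
Discriminant = (-26)^2 - 4*159 = 40.0
Eigenvalues: lambda_1 = -16.1623, lambda_2 = -9.8377
The function is not convex.

0


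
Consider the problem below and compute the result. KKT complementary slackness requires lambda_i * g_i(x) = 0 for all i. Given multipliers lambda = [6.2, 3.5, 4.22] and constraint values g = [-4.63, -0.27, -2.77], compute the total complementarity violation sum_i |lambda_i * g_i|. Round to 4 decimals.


KKT complementary slackness check:
lambda_1 * g_1 = 6.2 * -4.63 = -28.706
lambda_2 * g_2 = 3.5 * -0.27 = -0.945
lambda_3 * g_3 = 4.22 * -2.77 = -11.6894
Total violation = 28.706 + 0.945 + 11.6894 = 41.3404


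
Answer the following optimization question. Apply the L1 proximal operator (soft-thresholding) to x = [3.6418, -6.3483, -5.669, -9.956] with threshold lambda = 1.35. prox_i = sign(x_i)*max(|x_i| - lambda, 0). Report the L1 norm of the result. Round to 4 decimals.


Soft-thresholding with lambda = 1.35:
prox(3.6418) = sign(3.6418)*max(|3.6418| - 1.35, 0) = 2.2918
prox(-6.3483) = sign(-6.3483)*max(|-6.3483| - 1.35, 0) = -4.9983
prox(-5.669) = sign(-5.669)*max(|-5.669| - 1.35, 0) = -4.319
prox(-9.956) = sign(-9.956)*max(|-9.956| - 1.35, 0) = -8.606
prox(x) = [2.2918, -4.9983, -4.319, -8.606]
||prox(x)||_1 = 2.2918 + 4.9983 + 4.319 + 8.606 = 20.2151


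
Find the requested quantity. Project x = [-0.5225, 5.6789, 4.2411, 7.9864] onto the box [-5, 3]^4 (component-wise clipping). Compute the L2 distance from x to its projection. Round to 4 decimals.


Project each component onto [-5, 3].
clip(-0.5225) = -0.5225, clip(5.6789) = 3.0, clip(4.2411) = 3.0, clip(7.9864) = 3.0
Projection = [-0.5225, 3.0, 3.0, 3.0]
Squared diffs: [0.0, 7.1765, 1.5403, 24.8642]
Distance = sqrt(33.581) = 5.7949


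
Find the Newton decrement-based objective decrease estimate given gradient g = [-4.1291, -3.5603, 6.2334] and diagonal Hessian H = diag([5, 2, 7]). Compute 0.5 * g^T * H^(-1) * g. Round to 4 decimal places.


Step 1: H is diagonal, so H^(-1) * g = [-0.8258, -1.7802, 0.8905].
Step 2: g^T H^(-1) g = sum_i g_i^2 / H_ii
  = (-4.1291)^2/5 + (-3.5603)^2/2 + (6.2334)^2/7
  = 3.4099 + 6.3379 + 5.5508 = 15.2985
Step 3: Objective decrease = 0.5 * g^T H^(-1) g = 7.6493


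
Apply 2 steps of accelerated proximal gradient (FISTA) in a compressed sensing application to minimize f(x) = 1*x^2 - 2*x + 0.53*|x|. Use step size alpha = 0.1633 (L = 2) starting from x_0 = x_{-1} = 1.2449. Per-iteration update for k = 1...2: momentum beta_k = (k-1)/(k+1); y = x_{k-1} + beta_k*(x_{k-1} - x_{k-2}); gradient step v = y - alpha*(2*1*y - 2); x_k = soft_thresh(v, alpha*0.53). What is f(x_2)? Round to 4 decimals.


FISTA on f(x) = 1*x^2 - 2*x + 0.53*|x|
L = 2, alpha = 0.1633
Iteration 1: beta = 0.0, y = 1.2449 + 0.0*(1.2449 - 1.2449) = 1.2449
  grad(y) = 0.4898, v = y - alpha*grad = 1.1649
  prox(v) = soft_thresh(1.1649, 0.0865) = 1.0784
Iteration 2: beta = 0.3333, y = 1.0784 + 0.3333*(1.0784 - 1.2449) = 1.0229
  grad(y) = 0.0457, v = y - alpha*grad = 1.0154
  prox(v) = soft_thresh(1.0154, 0.0865) = 0.9288
f(x_2) = 1*0.9288^2 - 2*0.9288 + 0.53*|0.9288| = -0.5027


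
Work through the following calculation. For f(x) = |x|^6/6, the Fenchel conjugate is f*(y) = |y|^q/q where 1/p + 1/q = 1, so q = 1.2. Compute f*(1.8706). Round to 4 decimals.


The conjugate exponent q satisfies 1/p + 1/q = 1.
p = 6, so q = 6/(6 - 1) = 1.2
|y|^q = 1.8706^1.2 = 2.1202
f*(1.8706) = 2.1202 / 1.2 = 1.7668


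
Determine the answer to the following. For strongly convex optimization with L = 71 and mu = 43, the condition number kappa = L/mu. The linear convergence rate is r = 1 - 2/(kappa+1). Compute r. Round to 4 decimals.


Step 1: Compute the condition number.
kappa = L/mu = 71/43 = 1.6512
Step 2: Compute the convergence rate.
r = 1 - 2/(kappa + 1) = 1 - 2*mu/(L + mu) = (L - mu)/(L + mu) = 28/114 = 0.2456


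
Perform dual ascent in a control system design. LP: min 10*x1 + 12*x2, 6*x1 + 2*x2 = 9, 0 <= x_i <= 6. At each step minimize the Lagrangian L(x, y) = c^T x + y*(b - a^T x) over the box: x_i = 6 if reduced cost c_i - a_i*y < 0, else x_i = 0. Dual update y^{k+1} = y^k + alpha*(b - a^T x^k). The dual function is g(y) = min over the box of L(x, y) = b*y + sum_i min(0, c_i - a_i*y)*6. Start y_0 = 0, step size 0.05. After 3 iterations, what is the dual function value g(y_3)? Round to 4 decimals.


Dual ascent for LP: min 10*x1 + 12*x2, 6*x1 + 2*x2 = 9, 0 <= x_i <= 6
Step 1: y^k = 0.0, reduced costs: (10.0, 12.0)
  x^k = (0.0, 0.0), subgradient = b - a^T x = 9.0
  y^{k+1} = 0.0 + 0.05*9.0 = 0.45
Step 2: y^k = 0.45, reduced costs: (7.3, 11.1)
  x^k = (0.0, 0.0), subgradient = b - a^T x = 9.0
  y^{k+1} = 0.45 + 0.05*9.0 = 0.9
Step 3: y^k = 0.9, reduced costs: (4.6, 10.2)
  x^k = (0.0, 0.0), subgradient = b - a^T x = 9.0
  y^{k+1} = 0.9 + 0.05*9.0 = 1.35
Dual objective at y_3 = 1.35: reduced costs (1.9, 9.3), box minimizer x = (0.0, 0.0)
g(y_3) = b*y + (c1 - a1*y)*x1 + (c2 - a2*y)*x2 = 9*1.35 + 1.9*0.0 + 9.3*0.0 = 12.15 + 0.0 + 0.0 = 12.15


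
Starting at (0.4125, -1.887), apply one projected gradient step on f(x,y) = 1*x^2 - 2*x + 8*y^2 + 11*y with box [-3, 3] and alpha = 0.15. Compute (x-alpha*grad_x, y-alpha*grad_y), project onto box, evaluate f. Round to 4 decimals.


Step 1: Compute gradient at (0.4125, -1.887).
grad_x = 2*1*0.4125 - 2 = -1.175
grad_y = 2*8*-1.887 + 11 = -19.192
Step 2: Gradient step.
x_raw = 0.4125 - 0.15*-1.175 = 0.5888
y_raw = -1.887 - 0.15*-19.192 = 0.9918
Step 3: Project onto [-3, 3].
x_proj = clip(0.5888) = 0.5888
y_proj = clip(0.9918) = 0.9918
Step 4: Evaluate f.
f(0.5888, 0.9918) = 17.9483


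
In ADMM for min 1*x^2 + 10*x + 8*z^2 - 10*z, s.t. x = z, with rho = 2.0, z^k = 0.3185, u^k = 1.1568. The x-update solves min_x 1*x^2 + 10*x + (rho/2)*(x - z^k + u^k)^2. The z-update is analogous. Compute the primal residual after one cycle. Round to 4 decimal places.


ADMM iteration with rho = 2.0, z^k = 0.3185, u^k = 1.1568
Step 1: x-update.
Minimize 1*x^2 + 10*x + (2.0/2)*(x - 0.3185 + 1.1568)^2
FOC: (2*1 + 2.0)*x = -10 + 2.0*(0.3185 - 1.1568)
x^{k+1} = -2.9192
Step 2: z-update.
Minimize 8*z^2 - 10*z + (2.0/2)*(-2.9192 - z + 1.1568)^2
FOC: (2*8 + 2.0)*z = 10 + 2.0*(-2.9192 + 1.1568)
z^{k+1} = 0.3597
Step 3: u-update.
u^{k+1} = 1.1568 - 2.9192 - 0.3597 = -2.1221
Step 4: Primal residual = |-2.9192 - 0.3597| = 3.2789


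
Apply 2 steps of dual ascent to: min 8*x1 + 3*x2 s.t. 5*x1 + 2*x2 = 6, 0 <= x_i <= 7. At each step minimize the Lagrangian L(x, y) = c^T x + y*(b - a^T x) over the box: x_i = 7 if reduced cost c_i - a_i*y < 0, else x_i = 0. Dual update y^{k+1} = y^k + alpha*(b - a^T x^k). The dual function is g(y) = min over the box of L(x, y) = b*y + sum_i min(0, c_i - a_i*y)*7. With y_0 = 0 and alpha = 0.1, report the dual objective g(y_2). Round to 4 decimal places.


Dual ascent for LP: min 8*x1 + 3*x2, 5*x1 + 2*x2 = 6, 0 <= x_i <= 7
Step 1: y^k = 0.0, reduced costs: (8.0, 3.0)
  x^k = (0.0, 0.0), subgradient = b - a^T x = 6.0
  y^{k+1} = 0.0 + 0.1*6.0 = 0.6
Step 2: y^k = 0.6, reduced costs: (5.0, 1.8)
  x^k = (0.0, 0.0), subgradient = b - a^T x = 6.0
  y^{k+1} = 0.6 + 0.1*6.0 = 1.2
Dual objective at y_2 = 1.2: reduced costs (2.0, 0.6), box minimizer x = (0.0, 0.0)
g(y_2) = b*y + (c1 - a1*y)*x1 + (c2 - a2*y)*x2 = 6*1.2 + 2.0*0.0 + 0.6*0.0 = 7.2 + 0.0 + 0.0 = 7.2


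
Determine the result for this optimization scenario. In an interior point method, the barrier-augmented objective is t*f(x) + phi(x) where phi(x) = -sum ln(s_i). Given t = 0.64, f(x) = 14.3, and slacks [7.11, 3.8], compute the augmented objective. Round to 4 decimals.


Step 1: Compute log-barrier.
ln values: [1.9615, 1.335]
phi = -(1.9615 + 1.335) = -3.2965
Step 2: Compute augmented objective.
t*f(x) = 0.64*14.3 = 9.152
Total = 9.152 - 3.2965 = 5.8555


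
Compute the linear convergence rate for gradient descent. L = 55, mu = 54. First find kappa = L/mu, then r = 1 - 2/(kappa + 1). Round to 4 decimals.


Step 1: Compute the condition number.
kappa = L/mu = 55/54 = 1.0185
Step 2: Compute the convergence rate.
r = 1 - 2/(kappa + 1) = 1 - 2*mu/(L + mu) = (L - mu)/(L + mu) = 1/109 = 0.0092


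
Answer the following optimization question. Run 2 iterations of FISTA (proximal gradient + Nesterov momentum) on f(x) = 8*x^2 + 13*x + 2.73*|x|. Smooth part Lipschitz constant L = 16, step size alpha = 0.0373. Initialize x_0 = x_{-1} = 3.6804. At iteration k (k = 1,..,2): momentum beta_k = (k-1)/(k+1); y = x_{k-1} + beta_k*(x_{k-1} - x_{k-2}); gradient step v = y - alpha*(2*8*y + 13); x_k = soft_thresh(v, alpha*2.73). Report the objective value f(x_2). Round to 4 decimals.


FISTA on f(x) = 8*x^2 + 13*x + 2.73*|x|
L = 16, alpha = 0.0373
Iteration 1: beta = 0.0, y = 3.6804 + 0.0*(3.6804 - 3.6804) = 3.6804
  grad(y) = 71.8864, v = y - alpha*grad = 0.999
  prox(v) = soft_thresh(0.999, 0.1018) = 0.8972
Iteration 2: beta = 0.3333, y = 0.8972 + 0.3333*(0.8972 - 3.6804) = -0.0305
  grad(y) = 12.5116, v = y - alpha*grad = -0.4972
  prox(v) = soft_thresh(-0.4972, 0.1018) = -0.3954
f(x_2) = 8*(-0.3954)^2 + 13*(-0.3954) + 2.73*|-0.3954| = -2.8099


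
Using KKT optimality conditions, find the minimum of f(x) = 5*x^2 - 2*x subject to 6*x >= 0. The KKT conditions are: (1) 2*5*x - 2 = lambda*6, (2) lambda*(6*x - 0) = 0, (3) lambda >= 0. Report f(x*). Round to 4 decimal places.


Step 1: Try lambda = 0 (constraint inactive).
Stationarity: 2*5*x - 2 = 0
x* = 2/(2*5) = 0.2
Check constraint: 6*0.2 = 1.2 >= 0 -- satisfied.
Step 2: Compute optimal value.
f(x*) = 5*0.2^2 - 2*0.2 = -0.2


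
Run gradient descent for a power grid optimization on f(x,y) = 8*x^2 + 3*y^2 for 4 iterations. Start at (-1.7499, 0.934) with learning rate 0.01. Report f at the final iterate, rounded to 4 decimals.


Gradient descent on f(x,y) = 8*x^2 + 3*y^2.
Starting point: (-1.7499, 0.934), alpha = 0.01
Step 1: grad_x = 2*8*-1.7499 = -27.9984, grad_y = 2*3*0.934 = 5.604
  x_1 = -1.7499 - 0.01*-27.9984 = -1.4699
  y_1 = 0.934 - 0.01*5.604 = 0.878
Step 2: grad_x = 2*8*-1.4699 = -23.5187, grad_y = 2*3*0.878 = 5.2678
  x_2 = -1.4699 - 0.01*-23.5187 = -1.2347
  y_2 = 0.878 - 0.01*5.2678 = 0.8253
Step 3: grad_x = 2*8*-1.2347 = -19.7557, grad_y = 2*3*0.8253 = 4.9517
  x_3 = -1.2347 - 0.01*-19.7557 = -1.0372
  y_3 = 0.8253 - 0.01*4.9517 = 0.7758
Step 4: grad_x = 2*8*-1.0372 = -16.5948, grad_y = 2*3*0.7758 = 4.6546
  x_4 = -1.0372 - 0.01*-16.5948 = -0.8712
  y_4 = 0.7758 - 0.01*4.6546 = 0.7292
f(-0.8712, 0.7292) = 8*(-0.8712)^2 + 3*0.7292^2 = 7.6675


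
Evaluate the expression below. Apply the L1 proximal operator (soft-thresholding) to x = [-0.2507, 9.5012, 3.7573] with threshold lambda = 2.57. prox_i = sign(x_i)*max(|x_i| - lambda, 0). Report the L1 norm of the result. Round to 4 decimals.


Soft-thresholding with lambda = 2.57:
prox(-0.2507) = sign(-0.2507)*max(|-0.2507| - 2.57, 0) = 0.0
prox(9.5012) = sign(9.5012)*max(|9.5012| - 2.57, 0) = 6.9312
prox(3.7573) = sign(3.7573)*max(|3.7573| - 2.57, 0) = 1.1873
prox(x) = [0.0, 6.9312, 1.1873]
||prox(x)||_1 = 0.0 + 6.9312 + 1.1873 = 8.1185


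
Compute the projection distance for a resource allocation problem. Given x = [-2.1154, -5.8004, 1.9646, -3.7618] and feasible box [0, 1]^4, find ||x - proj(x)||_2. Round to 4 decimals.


Project each component onto [0, 1].
clip(-2.1154) = 0.0, clip(-5.8004) = 0.0, clip(1.9646) = 1.0, clip(-3.7618) = 0.0
Projection = [0.0, 0.0, 1.0, 0.0]
Squared diffs: [4.4749, 33.6446, 0.9305, 14.1511]
Distance = sqrt(53.2011) = 7.2939


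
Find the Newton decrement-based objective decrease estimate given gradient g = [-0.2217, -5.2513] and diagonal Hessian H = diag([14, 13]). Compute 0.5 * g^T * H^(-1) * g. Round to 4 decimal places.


Step 1: H is diagonal, so H^(-1) * g = [-0.0158, -0.4039].
Step 2: g^T H^(-1) g = sum_i g_i^2 / H_ii
  = (-0.2217)^2/14 + (-5.2513)^2/13
  = 0.0035 + 2.1212 = 2.1248
Step 3: Objective decrease = 0.5 * g^T H^(-1) g = 1.0624


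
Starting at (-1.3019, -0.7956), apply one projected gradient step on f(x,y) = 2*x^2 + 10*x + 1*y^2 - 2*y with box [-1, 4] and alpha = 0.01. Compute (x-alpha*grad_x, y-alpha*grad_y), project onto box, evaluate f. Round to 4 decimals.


Step 1: Compute gradient at (-1.3019, -0.7956).
grad_x = 2*2*-1.3019 + 10 = 4.7924
grad_y = 2*1*-0.7956 - 2 = -3.5912
Step 2: Gradient step.
x_raw = -1.3019 - 0.01*4.7924 = -1.3498
y_raw = -0.7956 - 0.01*-3.5912 = -0.7597
Step 3: Project onto [-1, 4].
x_proj = clip(-1.3498) = -1.0
y_proj = clip(-0.7597) = -0.7597
Step 4: Evaluate f.
f(-1.0, -0.7597) = -5.9035


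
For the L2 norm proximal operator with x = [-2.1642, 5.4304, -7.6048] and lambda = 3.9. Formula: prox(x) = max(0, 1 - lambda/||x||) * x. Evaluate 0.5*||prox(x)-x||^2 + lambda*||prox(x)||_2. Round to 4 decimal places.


Step 1: Compute ||x||.
||x|| = 9.592
Step 2: Compute scaling factor.
scale = max(0, 1 - 3.9/9.592) = 0.5934
Step 3: prox(x) = [-1.2843, 3.2225, -4.5128]
||prox(x)|| = 5.692
Step 4: Proximal objective.
0.5*||prox-x||^2 = 7.605
lambda*||prox|| = 22.1988
Total = 29.8037


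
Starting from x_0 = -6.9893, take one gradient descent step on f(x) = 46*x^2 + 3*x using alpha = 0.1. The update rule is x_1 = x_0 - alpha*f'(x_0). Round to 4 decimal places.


We compute the gradient at x_0 and apply the update.
f'(x) = 92*x + 3
f'(-6.9893) = 92*-6.9893 + 3 = -640.0156
x_1 = -6.9893 - 0.1*-640.0156 = 57.0123


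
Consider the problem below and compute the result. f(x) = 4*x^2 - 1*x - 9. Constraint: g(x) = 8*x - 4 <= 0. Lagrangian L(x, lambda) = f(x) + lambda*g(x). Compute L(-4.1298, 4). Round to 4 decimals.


Step 1: Evaluate f(x).
f(-4.1298) = 4*(-4.1298)^2 - 1*(-4.1298) - 9 = 63.3508
Step 2: Evaluate g(x).
g(-4.1298) = 8*-4.1298 - 4 = -37.0384
Step 3: Compute Lagrangian.
L = 63.3508 + 4*-37.0384 = -84.8028


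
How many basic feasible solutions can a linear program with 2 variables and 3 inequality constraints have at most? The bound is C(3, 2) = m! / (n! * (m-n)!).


Each vertex corresponds to some choice of n active constraints out of m, so the number of vertices is at most C(m, n) = m! / (n!(m-n)!).
m = 3, n = 2
Numerator: 3 * 2
Denominator: 2! = 2
C(3, 2) = 3


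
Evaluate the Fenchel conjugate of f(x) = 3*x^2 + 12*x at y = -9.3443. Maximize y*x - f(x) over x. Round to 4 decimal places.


f*(y) = sup_x {y*x - a*x^2 - b*x} = sup_x {(y-b)*x - a*x^2}
FOC: (y - b) - 2a*x = 0 => x* = (y - b)/(2a)
x* = (-9.3443 - 12)/(2*3) = -3.5574
f*(-9.3443) = (y-b)^2/(4a) = (-9.3443 - 12)^2/(4*3)
= 455.5791/12 = 37.9649


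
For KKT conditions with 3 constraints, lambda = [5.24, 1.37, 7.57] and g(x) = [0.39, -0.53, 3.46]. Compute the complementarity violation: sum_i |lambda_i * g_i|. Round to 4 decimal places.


KKT complementary slackness check:
lambda_1 * g_1 = 5.24 * 0.39 = 2.0436
lambda_2 * g_2 = 1.37 * -0.53 = -0.7261
lambda_3 * g_3 = 7.57 * 3.46 = 26.1922
Total violation = 2.0436 + 0.7261 + 26.1922 = 28.9619


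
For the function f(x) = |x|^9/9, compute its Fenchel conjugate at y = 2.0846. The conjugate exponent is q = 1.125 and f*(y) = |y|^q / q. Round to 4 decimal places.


The conjugate exponent q satisfies 1/p + 1/q = 1.
p = 9, so q = 9/(9 - 1) = 1.125
|y|^q = 2.0846^1.125 = 2.2851
f*(2.0846) = 2.2851 / 1.125 = 2.0312


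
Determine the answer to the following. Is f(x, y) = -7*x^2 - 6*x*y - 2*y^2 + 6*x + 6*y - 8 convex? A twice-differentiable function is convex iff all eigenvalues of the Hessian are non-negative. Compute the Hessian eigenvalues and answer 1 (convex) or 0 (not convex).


The Hessian of f(x,y) = -7*x^2 - 6*x*y - 2*y^2 + 6*x + 6*y - 8 is:
H = [[-14, -6], [-6, -4]]
Trace = -14 - 4 = -18
Determinant = -14*-4 - (-6)^2 = 20
Discriminant = (-18)^2 - 4*20 = 244.0
Eigenvalues: lambda_1 = -16.8102, lambda_2 = -1.1898
The function is not convex.

0


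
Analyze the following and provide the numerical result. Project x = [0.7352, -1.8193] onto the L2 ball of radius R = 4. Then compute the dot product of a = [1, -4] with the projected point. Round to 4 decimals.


Step 1: Compute ||x|| (intermediates to 6 decimals).
||x|| = sqrt(0.7352^2 + (-1.8193)^2) = 1.962236
Step 2: Project.
Since ||x|| <= R, proj = x (no scaling needed).
proj(x) = [0.7352, -1.8193]
Step 3: Dot product.
a^T * proj(x) = 1*0.7352 - 4*(-1.8193) = 8.0124


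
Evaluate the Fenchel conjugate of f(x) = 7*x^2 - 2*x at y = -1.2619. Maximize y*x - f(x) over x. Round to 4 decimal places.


f*(y) = sup_x {y*x - a*x^2 - b*x} = sup_x {(y-b)*x - a*x^2}
FOC: (y - b) - 2a*x = 0 => x* = (y - b)/(2a)
x* = (-1.2619 + 2)/(2*7) = 0.0527
f*(-1.2619) = (y-b)^2/(4a) = (-1.2619 + 2)^2/(4*7)
= 0.5448/28 = 0.0195


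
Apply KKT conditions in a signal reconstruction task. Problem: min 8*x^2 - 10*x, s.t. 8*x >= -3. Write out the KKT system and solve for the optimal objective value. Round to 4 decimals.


Step 1: Try lambda = 0 (constraint inactive).
Stationarity: 2*8*x - 10 = 0
x* = 10/(2*8) = 0.625
Check constraint: 8*0.625 = 5.0 >= -3 -- satisfied.
Step 2: Compute optimal value.
f(x*) = 8*0.625^2 - 10*0.625 = -3.125


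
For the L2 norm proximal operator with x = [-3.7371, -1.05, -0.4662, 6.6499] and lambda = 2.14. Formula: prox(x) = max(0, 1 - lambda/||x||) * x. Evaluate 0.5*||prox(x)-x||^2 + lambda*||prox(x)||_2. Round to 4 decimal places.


Step 1: Compute ||x||.
||x|| = 7.7141
Step 2: Compute scaling factor.
scale = max(0, 1 - 2.14/7.7141) = 0.7226
Step 3: prox(x) = [-2.7004, -0.7587, -0.3369, 4.8051]
||prox(x)|| = 5.5741
Step 4: Proximal objective.
0.5*||prox-x||^2 = 2.2898
lambda*||prox|| = 11.9286
Total = 14.2183


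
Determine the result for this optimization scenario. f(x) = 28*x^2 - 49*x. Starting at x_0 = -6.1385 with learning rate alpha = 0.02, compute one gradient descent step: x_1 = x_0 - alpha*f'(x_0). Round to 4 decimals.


We compute the gradient at x_0 and apply the update.
f'(x) = 56*x - 49
f'(-6.1385) = 56*-6.1385 - 49 = -392.756
x_1 = -6.1385 - 0.02*-392.756 = 1.7166


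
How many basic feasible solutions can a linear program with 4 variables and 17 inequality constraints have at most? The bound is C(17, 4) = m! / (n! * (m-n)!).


Each vertex corresponds to some choice of n active constraints out of m, so the number of vertices is at most C(m, n) = m! / (n!(m-n)!).
m = 17, n = 4
Numerator: 17 * 16 * 15 * 14
Denominator: 4! = 24
C(17, 4) = 2380


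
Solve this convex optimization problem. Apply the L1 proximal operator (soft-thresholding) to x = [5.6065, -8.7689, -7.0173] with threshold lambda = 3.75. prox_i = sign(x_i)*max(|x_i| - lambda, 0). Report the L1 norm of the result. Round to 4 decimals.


Soft-thresholding with lambda = 3.75:
prox(5.6065) = sign(5.6065)*max(|5.6065| - 3.75, 0) = 1.8565
prox(-8.7689) = sign(-8.7689)*max(|-8.7689| - 3.75, 0) = -5.0189
prox(-7.0173) = sign(-7.0173)*max(|-7.0173| - 3.75, 0) = -3.2673
prox(x) = [1.8565, -5.0189, -3.2673]
||prox(x)||_1 = 1.8565 + 5.0189 + 3.2673 = 10.1427


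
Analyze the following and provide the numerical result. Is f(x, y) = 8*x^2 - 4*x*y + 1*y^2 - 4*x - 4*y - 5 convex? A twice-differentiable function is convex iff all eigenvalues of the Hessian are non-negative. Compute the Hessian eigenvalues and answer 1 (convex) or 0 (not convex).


The Hessian of f(x,y) = 8*x^2 - 4*x*y + 1*y^2 - 4*x - 4*y - 5 is:
H = [[16, -4], [-4, 2]]
Trace = 16 + 2 = 18
Determinant = 16*2 - (-4)^2 = 16
Discriminant = (18)^2 - 4*16 = 260.0
Eigenvalues: lambda_1 = 0.9377, lambda_2 = 17.0623
The function is convex.

1


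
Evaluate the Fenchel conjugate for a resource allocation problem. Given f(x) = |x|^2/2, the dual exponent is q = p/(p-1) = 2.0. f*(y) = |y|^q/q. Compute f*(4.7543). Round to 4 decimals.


The conjugate exponent q satisfies 1/p + 1/q = 1.
p = 2, so q = 2/(2 - 1) = 2.0
|y|^q = 4.7543^2.0 = 22.6034
f*(4.7543) = 22.6034 / 2.0 = 11.3017


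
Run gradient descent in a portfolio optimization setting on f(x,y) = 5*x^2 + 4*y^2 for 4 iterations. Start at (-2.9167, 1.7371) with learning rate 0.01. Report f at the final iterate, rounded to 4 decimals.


Gradient descent on f(x,y) = 5*x^2 + 4*y^2.
Starting point: (-2.9167, 1.7371), alpha = 0.01
Step 1: grad_x = 2*5*-2.9167 = -29.167, grad_y = 2*4*1.7371 = 13.8968
  x_1 = -2.9167 - 0.01*-29.167 = -2.625
  y_1 = 1.7371 - 0.01*13.8968 = 1.5981
Step 2: grad_x = 2*5*-2.625 = -26.2503, grad_y = 2*4*1.5981 = 12.7851
  x_2 = -2.625 - 0.01*-26.2503 = -2.3625
  y_2 = 1.5981 - 0.01*12.7851 = 1.4703
Step 3: grad_x = 2*5*-2.3625 = -23.6253, grad_y = 2*4*1.4703 = 11.7623
  x_3 = -2.3625 - 0.01*-23.6253 = -2.1263
  y_3 = 1.4703 - 0.01*11.7623 = 1.3527
Step 4: grad_x = 2*5*-2.1263 = -21.2627, grad_y = 2*4*1.3527 = 10.8213
  x_4 = -2.1263 - 0.01*-21.2627 = -1.9136
  y_4 = 1.3527 - 0.01*10.8213 = 1.2444
f(-1.9136, 1.2444) = 5*(-1.9136)^2 + 4*1.2444^2 = 24.5048


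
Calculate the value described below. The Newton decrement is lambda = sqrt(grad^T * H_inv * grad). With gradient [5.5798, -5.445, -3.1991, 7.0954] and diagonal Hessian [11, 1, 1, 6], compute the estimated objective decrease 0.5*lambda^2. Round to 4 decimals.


Step 1: H is diagonal, so H^(-1) * g = [0.5073, -5.445, -3.1991, 1.1826].
Step 2: g^T H^(-1) g = sum_i g_i^2 / H_ii
  = (5.5798)^2/11 + (-5.445)^2/1 + (-3.1991)^2/1 + (7.0954)^2/6
  = 2.8304 + 29.648 + 10.2342 + 8.3908 = 51.1034
Step 3: Objective decrease = 0.5 * g^T H^(-1) g = 25.5517


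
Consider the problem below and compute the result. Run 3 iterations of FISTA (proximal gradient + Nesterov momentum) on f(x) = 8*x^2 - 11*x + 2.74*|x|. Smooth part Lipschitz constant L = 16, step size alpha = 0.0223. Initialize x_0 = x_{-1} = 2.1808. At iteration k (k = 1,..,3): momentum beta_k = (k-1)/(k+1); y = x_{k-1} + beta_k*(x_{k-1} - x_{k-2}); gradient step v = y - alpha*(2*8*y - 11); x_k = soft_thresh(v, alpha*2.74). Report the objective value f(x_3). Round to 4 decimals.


FISTA on f(x) = 8*x^2 - 11*x + 2.74*|x|
L = 16, alpha = 0.0223
Iteration 1: beta = 0.0, y = 2.1808 + 0.0*(2.1808 - 2.1808) = 2.1808
  grad(y) = 23.8928, v = y - alpha*grad = 1.648
  prox(v) = soft_thresh(1.648, 0.0611) = 1.5869
Iteration 2: beta = 0.3333, y = 1.5869 + 0.3333*(1.5869 - 2.1808) = 1.3889
  grad(y) = 11.2227, v = y - alpha*grad = 1.1387
  prox(v) = soft_thresh(1.1387, 0.0611) = 1.0776
Iteration 3: beta = 0.5, y = 1.0776 + 0.5*(1.0776 - 1.5869) = 0.8229
  grad(y) = 2.1661, v = y - alpha*grad = 0.7746
  prox(v) = soft_thresh(0.7746, 0.0611) = 0.7135
f(x_3) = 8*0.7135^2 - 11*0.7135 + 2.74*|0.7135| = -1.8209


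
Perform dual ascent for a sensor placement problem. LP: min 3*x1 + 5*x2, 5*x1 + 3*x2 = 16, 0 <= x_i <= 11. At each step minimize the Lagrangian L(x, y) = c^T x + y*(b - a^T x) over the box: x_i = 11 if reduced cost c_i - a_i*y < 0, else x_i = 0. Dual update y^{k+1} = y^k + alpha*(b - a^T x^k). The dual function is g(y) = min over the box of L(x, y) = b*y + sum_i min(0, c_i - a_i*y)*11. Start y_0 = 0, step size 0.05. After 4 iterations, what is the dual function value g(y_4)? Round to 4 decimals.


Dual ascent for LP: min 3*x1 + 5*x2, 5*x1 + 3*x2 = 16, 0 <= x_i <= 11
Step 1: y^k = 0.0, reduced costs: (3.0, 5.0)
  x^k = (0.0, 0.0), subgradient = b - a^T x = 16.0
  y^{k+1} = 0.0 + 0.05*16.0 = 0.8
Step 2: y^k = 0.8, reduced costs: (-1.0, 2.6)
  x^k = (11.0, 0.0), subgradient = b - a^T x = -39.0
  y^{k+1} = 0.8 + 0.05*-39.0 = -1.15
Step 3: y^k = -1.15, reduced costs: (8.75, 8.45)
  x^k = (0.0, 0.0), subgradient = b - a^T x = 16.0
  y^{k+1} = -1.15 + 0.05*16.0 = -0.35
Step 4: y^k = -0.35, reduced costs: (4.75, 6.05)
  x^k = (0.0, 0.0), subgradient = b - a^T x = 16.0
  y^{k+1} = -0.35 + 0.05*16.0 = 0.45
Dual objective at y_4 = 0.45: reduced costs (0.75, 3.65), box minimizer x = (0.0, 0.0)
g(y_4) = b*y + (c1 - a1*y)*x1 + (c2 - a2*y)*x2 = 16*0.45 + 0.75*0.0 + 3.65*0.0 = 7.2 + 0.0 + 0.0 = 7.2


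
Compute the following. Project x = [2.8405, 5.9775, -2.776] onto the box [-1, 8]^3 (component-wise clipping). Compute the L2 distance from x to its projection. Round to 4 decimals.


Project each component onto [-1, 8].
clip(2.8405) = 2.8405, clip(5.9775) = 5.9775, clip(-2.776) = -1.0
Projection = [2.8405, 5.9775, -1.0]
Squared diffs: [0.0, 0.0, 3.1542]
Distance = sqrt(3.1542) = 1.776


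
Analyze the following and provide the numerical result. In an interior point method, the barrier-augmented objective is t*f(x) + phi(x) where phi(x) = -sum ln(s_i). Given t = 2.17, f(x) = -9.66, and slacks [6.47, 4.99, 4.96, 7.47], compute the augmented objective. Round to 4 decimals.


Step 1: Compute log-barrier.
ln values: [1.8672, 1.6074, 1.6014, 2.0109]
phi = -(1.8672 + 1.6074 + 1.6014 + 2.0109) = -7.0869
Step 2: Compute augmented objective.
t*f(x) = 2.17*-9.66 = -20.9622
Total = -20.9622 - 7.0869 = -28.0491


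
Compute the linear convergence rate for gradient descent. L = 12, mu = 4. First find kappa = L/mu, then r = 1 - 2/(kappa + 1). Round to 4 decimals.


Step 1: Compute the condition number.
kappa = L/mu = 12/4 = 3.0
Step 2: Compute the convergence rate.
r = 1 - 2/(kappa + 1) = 1 - 2*mu/(L + mu) = (L - mu)/(L + mu) = 8/16 = 0.5


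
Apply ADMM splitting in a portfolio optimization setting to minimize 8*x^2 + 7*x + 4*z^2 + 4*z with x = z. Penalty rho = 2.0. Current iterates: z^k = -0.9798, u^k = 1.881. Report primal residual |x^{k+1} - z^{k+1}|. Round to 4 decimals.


ADMM iteration with rho = 2.0, z^k = -0.9798, u^k = 1.881
Step 1: x-update.
Minimize 8*x^2 + 7*x + (2.0/2)*(x + 0.9798 + 1.881)^2
FOC: (2*8 + 2.0)*x = -7 + 2.0*(-0.9798 - 1.881)
x^{k+1} = -0.7068
Step 2: z-update.
Minimize 4*z^2 + 4*z + (2.0/2)*(-0.7068 - z + 1.881)^2
FOC: (2*4 + 2.0)*z = -4 + 2.0*(-0.7068 + 1.881)
z^{k+1} = -0.1652
Step 3: u-update.
u^{k+1} = 1.881 - 0.7068 + 0.1652 = 1.3394
Step 4: Primal residual = |-0.7068 + 0.1652| = 0.5416


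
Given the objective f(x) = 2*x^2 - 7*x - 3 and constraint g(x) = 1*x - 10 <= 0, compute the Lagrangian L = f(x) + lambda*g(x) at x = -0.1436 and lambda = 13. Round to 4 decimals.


Step 1: Evaluate f(x).
f(-0.1436) = 2*(-0.1436)^2 - 7*(-0.1436) - 3 = -1.9536
Step 2: Evaluate g(x).
g(-0.1436) = 1*-0.1436 - 10 = -10.1436
Step 3: Compute Lagrangian.
L = -1.9536 + 13*-10.1436 = -133.8204


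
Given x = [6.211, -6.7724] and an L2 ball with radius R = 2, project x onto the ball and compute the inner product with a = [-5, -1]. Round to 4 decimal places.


Step 1: Compute ||x|| (intermediates to 6 decimals).
||x|| = sqrt(6.211^2 + (-6.7724)^2) = 9.189229
Step 2: Project.
Since ||x|| > R, scale = R/||x|| = 2/9.189229 = 0.217646, proj(x) = scale * x
proj(x) = [1.351799, -1.473986]
Step 3: Dot product.
a^T * proj(x) = -5*1.351799 - 1*(-1.473986) = -5.285


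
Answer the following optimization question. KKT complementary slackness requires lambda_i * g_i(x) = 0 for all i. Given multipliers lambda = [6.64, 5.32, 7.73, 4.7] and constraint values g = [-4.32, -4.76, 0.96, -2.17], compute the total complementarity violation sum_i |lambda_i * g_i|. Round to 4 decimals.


KKT complementary slackness check:
lambda_1 * g_1 = 6.64 * -4.32 = -28.6848
lambda_2 * g_2 = 5.32 * -4.76 = -25.3232
lambda_3 * g_3 = 7.73 * 0.96 = 7.4208
lambda_4 * g_4 = 4.7 * -2.17 = -10.199
Total violation = 28.6848 + 25.3232 + 7.4208 + 10.199 = 71.6278


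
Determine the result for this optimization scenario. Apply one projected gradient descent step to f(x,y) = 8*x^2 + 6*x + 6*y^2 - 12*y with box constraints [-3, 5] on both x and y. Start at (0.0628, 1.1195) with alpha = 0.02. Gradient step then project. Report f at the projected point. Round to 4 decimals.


Step 1: Compute gradient at (0.0628, 1.1195).
grad_x = 2*8*0.0628 + 6 = 7.0048
grad_y = 2*6*1.1195 - 12 = 1.434
Step 2: Gradient step.
x_raw = 0.0628 - 0.02*7.0048 = -0.0773
y_raw = 1.1195 - 0.02*1.434 = 1.0908
Step 3: Project onto [-3, 5].
x_proj = clip(-0.0773) = -0.0773
y_proj = clip(1.0908) = 1.0908
Step 4: Evaluate f.
f(-0.0773, 1.0908) = -6.3665


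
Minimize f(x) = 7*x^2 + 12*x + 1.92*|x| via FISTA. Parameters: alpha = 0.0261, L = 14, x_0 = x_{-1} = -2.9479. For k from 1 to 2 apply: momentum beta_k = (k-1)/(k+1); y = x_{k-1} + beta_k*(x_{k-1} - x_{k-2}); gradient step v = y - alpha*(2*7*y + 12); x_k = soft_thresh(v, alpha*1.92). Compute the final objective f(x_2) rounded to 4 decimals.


FISTA on f(x) = 7*x^2 + 12*x + 1.92*|x|
L = 14, alpha = 0.0261
Iteration 1: beta = 0.0, y = -2.9479 + 0.0*(-2.9479 + 2.9479) = -2.9479
  grad(y) = -29.2706, v = y - alpha*grad = -2.1839
  prox(v) = soft_thresh(-2.1839, 0.0501) = -2.1338
Iteration 2: beta = 0.3333, y = -2.1338 + 0.3333*(-2.1338 + 2.9479) = -1.8625
  grad(y) = -14.0745, v = y - alpha*grad = -1.4951
  prox(v) = soft_thresh(-1.4951, 0.0501) = -1.445
f(x_2) = 7*(-1.445)^2 + 12*(-1.445) + 1.92*|-1.445| = 0.0507


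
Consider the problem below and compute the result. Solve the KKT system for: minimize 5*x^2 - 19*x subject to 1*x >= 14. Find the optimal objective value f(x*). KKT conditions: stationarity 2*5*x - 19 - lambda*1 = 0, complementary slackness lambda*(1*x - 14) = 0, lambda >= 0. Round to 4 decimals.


Step 1: Try lambda = 0 (constraint inactive).
x_unc = 19/(2*5) = 1.9
Check: 1*1.9 = 1.9 < 14 -- violated!
Step 2: Constraint must be active: 1*x = 14
x* = 14/1 = 14.0
lambda = (2*5*14.0 - 19)/1 = 121.0
Step 3: Compute optimal value.
f(x*) = 5*14.0^2 - 19*14.0 = 714.0


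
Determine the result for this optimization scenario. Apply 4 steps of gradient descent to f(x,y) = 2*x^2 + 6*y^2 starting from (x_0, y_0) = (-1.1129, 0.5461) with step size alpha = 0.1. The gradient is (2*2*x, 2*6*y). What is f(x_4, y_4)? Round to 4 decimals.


Gradient descent on f(x,y) = 2*x^2 + 6*y^2.
Starting point: (-1.1129, 0.5461), alpha = 0.1
Step 1: grad_x = 2*2*-1.1129 = -4.4516, grad_y = 2*6*0.5461 = 6.5532
  x_1 = -1.1129 - 0.1*-4.4516 = -0.6677
  y_1 = 0.5461 - 0.1*6.5532 = -0.1092
Step 2: grad_x = 2*2*-0.6677 = -2.671, grad_y = 2*6*-0.1092 = -1.3106
  x_2 = -0.6677 - 0.1*-2.671 = -0.4006
  y_2 = -0.1092 - 0.1*-1.3106 = 0.0218
Step 3: grad_x = 2*2*-0.4006 = -1.6026, grad_y = 2*6*0.0218 = 0.2621
  x_3 = -0.4006 - 0.1*-1.6026 = -0.2404
  y_3 = 0.0218 - 0.1*0.2621 = -0.0044
Step 4: grad_x = 2*2*-0.2404 = -0.9615, grad_y = 2*6*-0.0044 = -0.0524
  x_4 = -0.2404 - 0.1*-0.9615 = -0.1442
  y_4 = -0.0044 - 0.1*-0.0524 = 0.0009
f(-0.1442, 0.0009) = 2*(-0.1442)^2 + 6*0.0009^2 = 0.0416


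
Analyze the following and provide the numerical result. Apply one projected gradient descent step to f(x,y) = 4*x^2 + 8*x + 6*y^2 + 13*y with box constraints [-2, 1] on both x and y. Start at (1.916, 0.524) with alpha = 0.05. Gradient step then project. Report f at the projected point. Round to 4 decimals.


Step 1: Compute gradient at (1.916, 0.524).
grad_x = 2*4*1.916 + 8 = 23.328
grad_y = 2*6*0.524 + 13 = 19.288
Step 2: Gradient step.
x_raw = 1.916 - 0.05*23.328 = 0.7496
y_raw = 0.524 - 0.05*19.288 = -0.4404
Step 3: Project onto [-2, 1].
x_proj = clip(0.7496) = 0.7496
y_proj = clip(-0.4404) = -0.4404
Step 4: Evaluate f.
f(0.7496, -0.4404) = 3.6829


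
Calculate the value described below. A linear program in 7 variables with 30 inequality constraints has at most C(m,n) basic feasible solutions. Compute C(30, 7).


Each vertex corresponds to some choice of n active constraints out of m, so the number of vertices is at most C(m, n) = m! / (n!(m-n)!).
m = 30, n = 7
Numerator: 30 * 29 * 28 * 27 * 26 * 25 * 24
Denominator: 7! = 5040
C(30, 7) = 2035800


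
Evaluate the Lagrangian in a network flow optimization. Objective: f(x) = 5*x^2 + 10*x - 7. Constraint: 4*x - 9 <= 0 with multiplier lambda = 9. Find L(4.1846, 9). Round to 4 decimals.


Step 1: Evaluate f(x).
f(4.1846) = 5*4.1846^2 + 10*4.1846 - 7 = 122.4004
Step 2: Evaluate g(x).
g(4.1846) = 4*4.1846 - 9 = 7.7384
Step 3: Compute Lagrangian.
L = 122.4004 + 9*7.7384 = 192.046


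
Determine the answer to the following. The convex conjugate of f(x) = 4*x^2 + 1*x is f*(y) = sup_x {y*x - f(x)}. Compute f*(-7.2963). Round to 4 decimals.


f*(y) = sup_x {y*x - a*x^2 - b*x} = sup_x {(y-b)*x - a*x^2}
FOC: (y - b) - 2a*x = 0 => x* = (y - b)/(2a)
x* = (-7.2963 - 1)/(2*4) = -1.037
f*(-7.2963) = (y-b)^2/(4a) = (-7.2963 - 1)^2/(4*4)
= 68.8286/16 = 4.3018


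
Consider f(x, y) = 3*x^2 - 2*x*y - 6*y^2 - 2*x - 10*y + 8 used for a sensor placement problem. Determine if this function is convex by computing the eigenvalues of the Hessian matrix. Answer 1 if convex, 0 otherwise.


The Hessian of f(x,y) = 3*x^2 - 2*x*y - 6*y^2 - 2*x - 10*y + 8 is:
H = [[6, -2], [-2, -12]]
Trace = 6 - 12 = -6
Determinant = 6*-12 - (-2)^2 = -76
Discriminant = (-6)^2 - 4*-76 = 340.0
Eigenvalues: lambda_1 = -12.2195, lambda_2 = 6.2195
The function is not convex.

0


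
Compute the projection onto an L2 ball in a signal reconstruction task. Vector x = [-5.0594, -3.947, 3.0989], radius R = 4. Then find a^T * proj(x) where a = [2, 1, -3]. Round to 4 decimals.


Step 1: Compute ||x|| (intermediates to 6 decimals).
||x|| = sqrt((-5.0594)^2 + (-3.947)^2 + 3.0989^2) = 7.125975
Step 2: Project.
Since ||x|| > R, scale = R/||x|| = 4/7.125975 = 0.561327, proj(x) = scale * x
proj(x) = [-2.839978, -2.215558, 1.739496]
Step 3: Dot product.
a^T * proj(x) = 2*(-2.839978) + 1*(-2.215558) - 3*1.739496 = -13.114
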